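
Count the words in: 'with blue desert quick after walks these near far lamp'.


Counting words by splitting on spaces:
  Word 1: 'with'
  Word 2: 'blue'
  Word 3: 'desert'
  Word 4: 'quick'
  Word 5: 'after'
  Word 6: 'walks'
  Word 7: 'these'
  Word 8: 'near'
  Word 9: 'far'
  Word 10: 'lamp'
Total words: 10

10


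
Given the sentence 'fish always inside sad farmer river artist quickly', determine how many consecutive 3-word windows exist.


Word trigrams from [8] words:
  Trigram 1: (fish always inside)
  Trigram 2: (always inside sad)
  Trigram 3: (inside sad farmer)
  Trigram 4: (sad farmer river)
  Trigram 5: (farmer river artist)
  Trigram 6: (river artist quickly)
Total word trigrams: 8 - 2 = 6

6


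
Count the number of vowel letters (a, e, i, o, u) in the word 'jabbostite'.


Scanning each character of 'jabbostite':
  Position 1: 'j' -> consonant (running count: 0)
  Position 2: 'a' -> vowel (running count: 1)
  Position 3: 'b' -> consonant (running count: 1)
  Position 4: 'b' -> consonant (running count: 1)
  Position 5: 'o' -> vowel (running count: 2)
  Position 6: 's' -> consonant (running count: 2)
  Position 7: 't' -> consonant (running count: 2)
  Position 8: 'i' -> vowel (running count: 3)
  Position 9: 't' -> consonant (running count: 3)
  Position 10: 'e' -> vowel (running count: 4)
Total vowels: 4

4


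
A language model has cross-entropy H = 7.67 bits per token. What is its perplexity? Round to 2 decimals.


Perplexity formula: PP = 2^H
H = 7.67
PP = 2^7.67
Decompose: 2^7.67 = 2^7 * 2^0.67
2^7 = 128, 2^0.67 ~ 1.5910730
PP ~ 128 * 1.5910730 = 203.6573440
Rounded to 2 decimals: 203.66

203.66


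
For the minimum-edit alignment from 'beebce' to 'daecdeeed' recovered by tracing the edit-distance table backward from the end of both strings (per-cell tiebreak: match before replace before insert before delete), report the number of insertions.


Edit distance = 7. Backtracking from cell (6, 9) with preference match > replace > insert > delete,
then listing the resulting alignment 'beebce' -> 'daecdeeed' left to right:
  Step 1: insert 'd' [insertion #1]
  Step 2: replace b->a
  Step 3: keep 'e'
  Step 4: insert 'c' [insertion #2]
  Step 5: insert 'd' [insertion #3]
  Step 6: keep 'e'
  Step 7: replace b->e
  Step 8: replace c->e
  Step 9: replace e->d
Total insertions: 3

3


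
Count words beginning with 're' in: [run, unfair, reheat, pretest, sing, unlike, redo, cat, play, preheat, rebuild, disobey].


Checking each word for prefix 're':
  'run' -> no (count: 0)
  'unfair' -> no (count: 0)
  'reheat' -> YES, starts with 're' (count: 1)
  'pretest' -> no (count: 1)
  'sing' -> no (count: 1)
  'unlike' -> no (count: 1)
  'redo' -> YES, starts with 're' (count: 2)
  'cat' -> no (count: 2)
  'play' -> no (count: 2)
  'preheat' -> no (count: 2)
  'rebuild' -> YES, starts with 're' (count: 3)
  'disobey' -> no (count: 3)
Total with prefix 're': 3

3


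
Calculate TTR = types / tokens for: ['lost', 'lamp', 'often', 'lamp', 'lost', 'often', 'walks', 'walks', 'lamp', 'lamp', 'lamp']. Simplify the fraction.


Tokens: 11
Unique types: ('lamp', 'lost', 'often', 'walks') = 4
TTR = 4/11
Already in lowest terms.

4/11


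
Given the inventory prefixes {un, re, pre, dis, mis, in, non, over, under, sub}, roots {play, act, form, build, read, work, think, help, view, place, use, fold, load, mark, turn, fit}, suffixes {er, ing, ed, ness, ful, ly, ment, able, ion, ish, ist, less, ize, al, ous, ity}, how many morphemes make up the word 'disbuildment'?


Segmenting 'disbuildment' against the inventory:
  'dis' -> prefix (morpheme 1)
  'build' -> root (morpheme 2)
  'ment' -> suffix (morpheme 3)
Total morphemes: 3

3


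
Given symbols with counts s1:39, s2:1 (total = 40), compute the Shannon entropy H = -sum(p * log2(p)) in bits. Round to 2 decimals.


Computing entropy H = -sum(p_i * log2(p_i)):
  s1: p = 39/40 = 0.9750, -p*log2(p) = 0.0356
  s2: p = 1/40 = 0.0250, -p*log2(p) = 0.1330
H = sum of terms = 0.1686
Rounded to 2 decimals: 0.17

0.17


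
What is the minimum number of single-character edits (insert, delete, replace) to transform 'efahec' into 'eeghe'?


Building DP table for s1='efahec' (len 6) and s2='eeghe' (len 5):
       e  e  g  h  e
    0  1  2  3  4  5
  e 1  0  1  2  3  4
  f 2  1  1  2  3  4
  a 3  2  2  2  3  4
  h 4  3  3  3  2  3
  e 5  4  3  4  3  2
  c 6  5  4  4  4  3
Edit distance = dp[6][5] = 3

3


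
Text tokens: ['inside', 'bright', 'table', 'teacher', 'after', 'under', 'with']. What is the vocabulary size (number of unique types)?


Listing all tokens and tracking unique types:
  Token 1: 'inside' -> NEW (unique so far: 1)
  Token 2: 'bright' -> NEW (unique so far: 2)
  Token 3: 'table' -> NEW (unique so far: 3)
  Token 4: 'teacher' -> NEW (unique so far: 4)
  Token 5: 'after' -> NEW (unique so far: 5)
  Token 6: 'under' -> NEW (unique so far: 6)
  Token 7: 'with' -> NEW (unique so far: 7)
Unique types: ('after', 'bright', 'inside', 'table', 'teacher', 'under', 'with')
Vocabulary size: 7

7


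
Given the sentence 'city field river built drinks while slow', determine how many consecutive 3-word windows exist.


Word trigrams from [7] words:
  Trigram 1: (city field river)
  Trigram 2: (field river built)
  Trigram 3: (river built drinks)
  Trigram 4: (built drinks while)
  Trigram 5: (drinks while slow)
Total word trigrams: 7 - 2 = 5

5


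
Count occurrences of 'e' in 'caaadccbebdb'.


Scanning 'caaadccbebdb' for 'e':
  Position 8: 'e' -> MATCH (count: 1)
Total occurrences of 'e': 1

1


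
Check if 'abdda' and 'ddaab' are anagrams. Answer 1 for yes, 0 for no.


Sort characters of 'abdda': 'aabdd'
Sort characters of 'ddaab': 'aabdd'
Sorted forms match -> they ARE anagrams
Result: 1

1


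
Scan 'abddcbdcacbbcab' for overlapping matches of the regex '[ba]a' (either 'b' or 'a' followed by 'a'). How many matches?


Pattern: [ba]a means either 'b' or 'a' followed by 'a'.
Scanning 'abddcbdcacbbcab' position-by-position:
  Pos 0: window 'ab' -> no
  Pos 1: window 'bd' -> no
  Pos 2: window 'dd' -> no
  Pos 3: window 'dc' -> no
  Pos 4: window 'cb' -> no
  Pos 5: window 'bd' -> no
  Pos 6: window 'dc' -> no
  Pos 7: window 'ca' -> no
  Pos 8: window 'ac' -> no
  Pos 9: window 'cb' -> no
  Pos 10: window 'bb' -> no
  Pos 11: window 'bc' -> no
  Pos 12: window 'ca' -> no
  Pos 13: window 'ab' -> no
  Pos 14: window 'b' -> no
Total matches: 0

0


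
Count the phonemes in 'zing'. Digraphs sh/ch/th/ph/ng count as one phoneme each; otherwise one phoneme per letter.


Parsing 'zing' greedily, digraphs first:
  'z' -> consonant phoneme (phonemes so far: 1)
  'i' -> vowel phoneme (phonemes so far: 2)
  'ng' -> digraph (1 consonant phoneme) (phonemes so far: 3)
Total phonemes: 3

3


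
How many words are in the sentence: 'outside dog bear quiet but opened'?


Counting words by splitting on spaces:
  Word 1: 'outside'
  Word 2: 'dog'
  Word 3: 'bear'
  Word 4: 'quiet'
  Word 5: 'but'
  Word 6: 'opened'
Total words: 6

6


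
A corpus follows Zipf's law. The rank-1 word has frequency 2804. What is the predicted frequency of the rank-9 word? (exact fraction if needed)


Zipf's law: freq(rank) = f1 / rank
f1 = 2804, rank = 9
freq = 2804 / 9
GCD(2804, 9) = 1
Simplified: 2804/9

2804/9


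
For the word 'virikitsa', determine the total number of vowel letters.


Scanning each character of 'virikitsa':
  Position 1: 'v' -> consonant (running count: 0)
  Position 2: 'i' -> vowel (running count: 1)
  Position 3: 'r' -> consonant (running count: 1)
  Position 4: 'i' -> vowel (running count: 2)
  Position 5: 'k' -> consonant (running count: 2)
  Position 6: 'i' -> vowel (running count: 3)
  Position 7: 't' -> consonant (running count: 3)
  Position 8: 's' -> consonant (running count: 3)
  Position 9: 'a' -> vowel (running count: 4)
Total vowels: 4

4


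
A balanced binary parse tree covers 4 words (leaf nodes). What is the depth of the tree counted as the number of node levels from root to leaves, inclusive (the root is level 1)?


In a balanced binary tree with n leaves the deepest leaf is ceil(log2(n)) edges below the root,
so counting node levels inclusive of root and leaves gives ceil(log2(n)) + 1 levels.
log2(4) = 2.0000
ceil(2.0000) = 2
levels = 2 + 1 = 3

3


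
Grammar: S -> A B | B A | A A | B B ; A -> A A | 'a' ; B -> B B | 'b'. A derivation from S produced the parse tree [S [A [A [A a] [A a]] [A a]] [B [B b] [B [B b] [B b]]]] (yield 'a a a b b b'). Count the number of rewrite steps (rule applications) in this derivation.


Every bracketed nonterminal node [X ...] in the tree is produced by exactly one rule application.
Reading the tree off as a leftmost derivation:
  Step 1: S  =>  A B   (applied S -> A B)
  Step 2: A B  =>  A A B   (applied A -> A A)
  Step 3: A A B  =>  A A A B   (applied A -> A A)
  Step 4: A A A B  =>  a A A B   (applied A -> a)
  Step 5: a A A B  =>  a a A B   (applied A -> a)
  Step 6: a a A B  =>  a a a B   (applied A -> a)
  Step 7: a a a B  =>  a a a B B   (applied B -> B B)
  Step 8: a a a B B  =>  a a a b B   (applied B -> b)
  Step 9: a a a b B  =>  a a a b B B   (applied B -> B B)
  Step 10: a a a b B B  =>  a a a b b B   (applied B -> b)
  Step 11: a a a b b B  =>  a a a b b b   (applied B -> b)
Final yield: a a a b b b
Total rewrite steps: 11

11


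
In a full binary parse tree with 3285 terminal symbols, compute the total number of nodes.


Leaf nodes (terminals): 3285
Internal nodes = n - 1 = 3285 - 1 = 3284
Total = leaves + internal = 3285 + 3284 = 6569

6569


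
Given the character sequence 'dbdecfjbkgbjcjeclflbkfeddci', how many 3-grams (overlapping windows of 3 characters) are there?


String 'dbdecfjbkgbjcjeclflbkfeddci' has length L = 27.
Number of overlapping n-grams = L - n + 1
Substituting: 27 - 3 + 1 = 25

25


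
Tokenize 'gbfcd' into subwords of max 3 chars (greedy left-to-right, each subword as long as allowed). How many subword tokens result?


'gbfcd' has 5 characters.
Chunking with max size 3:
  Chunk 1: 'gbf' (positions 0-2)
  Chunk 2: 'cd' (positions 3-4)
Total chunks: ceil(5 / 3) = 2

2


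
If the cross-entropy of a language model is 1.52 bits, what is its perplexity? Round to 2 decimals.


Perplexity formula: PP = 2^H
H = 1.52
PP = 2^1.52
Decompose: 2^1.52 = 2^1 * 2^0.52
2^1 = 2, 2^0.52 ~ 1.4339552
PP ~ 2 * 1.4339552 = 2.8679104
Rounded to 2 decimals: 2.87

2.87


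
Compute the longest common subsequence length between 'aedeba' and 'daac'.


DP table for LCS of 'aedeba' and 'daac':
       d  a  a  c
    0  0  0  0  0
  a 0  0  1  1  1
  e 0  0  1  1  1
  d 0  1  1  1  1
  e 0  1  1  1  1
  b 0  1  1  1  1
  a 0  1  2  2  2
LCS: 'aa'
LCS length = 2

2


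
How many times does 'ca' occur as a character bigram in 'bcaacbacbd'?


Scanning 'bcaacbacbd' for bigram 'ca':
  Position 0: 'bc' -> no
  Position 1: 'ca' -> MATCH
  Position 2: 'aa' -> no
  Position 3: 'ac' -> no
  Position 4: 'cb' -> no
  Position 5: 'ba' -> no
  Position 6: 'ac' -> no
  Position 7: 'cb' -> no
  Position 8: 'bd' -> no
Total matches: 1

1


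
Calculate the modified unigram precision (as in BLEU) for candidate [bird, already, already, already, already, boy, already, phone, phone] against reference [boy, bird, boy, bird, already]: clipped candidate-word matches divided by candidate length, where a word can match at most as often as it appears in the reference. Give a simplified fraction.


Reference word counts: {'already': 1, 'bird': 2, 'boy': 2}
Checking each candidate word (with clipping):
  'bird' -> in reference (ref count 2, used 1/2) -> match (matches: 1)
  'already' -> in reference (ref count 1, used 1/1) -> match (matches: 2)
  'already' -> ref count 1 already used up (1/1) -> clipped, no match (matches: 2)
  'already' -> ref count 1 already used up (1/1) -> clipped, no match (matches: 2)
  'already' -> ref count 1 already used up (1/1) -> clipped, no match (matches: 2)
  'boy' -> in reference (ref count 2, used 1/2) -> match (matches: 3)
  'already' -> ref count 1 already used up (1/1) -> clipped, no match (matches: 3)
  'phone' -> not in reference -> no match (matches: 3)
  'phone' -> not in reference -> no match (matches: 3)
Clipped matches: 3, Candidate length: 9
Precision = 3/9 = 1/3

1/3


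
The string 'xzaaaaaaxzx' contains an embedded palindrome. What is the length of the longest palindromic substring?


Scanning 'xzaaaaaaxzx' for palindromic substrings.
Substring at positions 2-7: 'aaaaaa'.
Check: reverse('aaaaaa') = 'aaaaaa' -> palindrome confirmed.
Neighbouring characters ('z' / 'x') break symmetry, so it cannot extend further.
No longer palindromic substring exists; longest length = 6

6


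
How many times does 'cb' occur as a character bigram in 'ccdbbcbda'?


Scanning 'ccdbbcbda' for bigram 'cb':
  Position 0: 'cc' -> no
  Position 1: 'cd' -> no
  Position 2: 'db' -> no
  Position 3: 'bb' -> no
  Position 4: 'bc' -> no
  Position 5: 'cb' -> MATCH
  Position 6: 'bd' -> no
  Position 7: 'da' -> no
Total matches: 1

1


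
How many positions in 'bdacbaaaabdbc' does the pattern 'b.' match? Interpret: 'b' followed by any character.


Pattern: b. means 'b' followed by any character.
Scanning 'bdacbaaaabdbc' position-by-position:
  Pos 0: window 'bd' -> MATCH
  Pos 1: window 'da' -> no
  Pos 2: window 'ac' -> no
  Pos 3: window 'cb' -> no
  Pos 4: window 'ba' -> MATCH
  Pos 5: window 'aa' -> no
  Pos 6: window 'aa' -> no
  Pos 7: window 'aa' -> no
  Pos 8: window 'ab' -> no
  Pos 9: window 'bd' -> MATCH
  Pos 10: window 'db' -> no
  Pos 11: window 'bc' -> MATCH
  Pos 12: window 'c' -> no
Total matches: 4

4


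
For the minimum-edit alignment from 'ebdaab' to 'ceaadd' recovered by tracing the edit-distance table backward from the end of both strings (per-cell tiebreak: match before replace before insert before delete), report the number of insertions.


Edit distance = 5. Backtracking from cell (6, 6) with preference match > replace > insert > delete,
then listing the resulting alignment 'ebdaab' -> 'ceaadd' left to right:
  Step 1: replace e->c
  Step 2: replace b->e
  Step 3: replace d->a
  Step 4: keep 'a'
  Step 5: replace a->d
  Step 6: replace b->d
Total insertions: 0

0


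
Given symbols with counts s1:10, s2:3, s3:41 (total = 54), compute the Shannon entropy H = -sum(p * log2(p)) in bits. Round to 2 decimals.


Computing entropy H = -sum(p_i * log2(p_i)):
  s1: p = 10/54 = 0.1852, -p*log2(p) = 0.4505
  s2: p = 3/54 = 0.0556, -p*log2(p) = 0.2317
  s3: p = 41/54 = 0.7593, -p*log2(p) = 0.3017
H = sum of terms = 0.9839
Rounded to 2 decimals: 0.98

0.98


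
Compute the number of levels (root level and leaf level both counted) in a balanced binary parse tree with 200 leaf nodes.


In a balanced binary tree with n leaves the deepest leaf is ceil(log2(n)) edges below the root,
so counting node levels inclusive of root and leaves gives ceil(log2(n)) + 1 levels.
log2(200) = 7.6439
ceil(7.6439) = 8
levels = 8 + 1 = 9

9


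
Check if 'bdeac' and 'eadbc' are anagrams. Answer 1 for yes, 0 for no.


Sort characters of 'bdeac': 'abcde'
Sort characters of 'eadbc': 'abcde'
Sorted forms match -> they ARE anagrams
Result: 1

1


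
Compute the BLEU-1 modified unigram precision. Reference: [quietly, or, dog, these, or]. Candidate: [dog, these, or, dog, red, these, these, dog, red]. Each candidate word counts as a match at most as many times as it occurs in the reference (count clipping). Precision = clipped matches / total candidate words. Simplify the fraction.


Reference word counts: {'dog': 1, 'or': 2, 'quietly': 1, 'these': 1}
Checking each candidate word (with clipping):
  'dog' -> in reference (ref count 1, used 1/1) -> match (matches: 1)
  'these' -> in reference (ref count 1, used 1/1) -> match (matches: 2)
  'or' -> in reference (ref count 2, used 1/2) -> match (matches: 3)
  'dog' -> ref count 1 already used up (1/1) -> clipped, no match (matches: 3)
  'red' -> not in reference -> no match (matches: 3)
  'these' -> ref count 1 already used up (1/1) -> clipped, no match (matches: 3)
  'these' -> ref count 1 already used up (1/1) -> clipped, no match (matches: 3)
  'dog' -> ref count 1 already used up (1/1) -> clipped, no match (matches: 3)
  'red' -> not in reference -> no match (matches: 3)
Clipped matches: 3, Candidate length: 9
Precision = 3/9 = 1/3

1/3


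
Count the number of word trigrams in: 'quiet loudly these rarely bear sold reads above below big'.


Word trigrams from [10] words:
  Trigram 1: (quiet loudly these)
  Trigram 2: (loudly these rarely)
  Trigram 3: (these rarely bear)
  Trigram 4: (rarely bear sold)
  Trigram 5: (bear sold reads)
  Trigram 6: (sold reads above)
  Trigram 7: (reads above below)
  Trigram 8: (above below big)
Total word trigrams: 10 - 2 = 8

8


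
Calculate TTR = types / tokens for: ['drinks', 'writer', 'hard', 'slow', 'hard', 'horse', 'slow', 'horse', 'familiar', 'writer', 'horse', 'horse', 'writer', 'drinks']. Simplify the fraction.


Tokens: 14
Unique types: ('drinks', 'familiar', 'hard', 'horse', 'slow', 'writer') = 6
TTR = 6/14
Simplify: divide both by 2 -> 3/7
TTR = 3/7

3/7


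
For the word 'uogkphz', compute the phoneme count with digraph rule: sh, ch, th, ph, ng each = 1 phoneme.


Parsing 'uogkphz' greedily, digraphs first:
  'u' -> vowel phoneme (phonemes so far: 1)
  'o' -> vowel phoneme (phonemes so far: 2)
  'g' -> consonant phoneme (phonemes so far: 3)
  'k' -> consonant phoneme (phonemes so far: 4)
  'ph' -> digraph (1 consonant phoneme) (phonemes so far: 5)
  'z' -> consonant phoneme (phonemes so far: 6)
Total phonemes: 6

6


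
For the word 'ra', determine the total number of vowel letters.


Scanning each character of 'ra':
  Position 1: 'r' -> consonant (running count: 0)
  Position 2: 'a' -> vowel (running count: 1)
Total vowels: 1

1


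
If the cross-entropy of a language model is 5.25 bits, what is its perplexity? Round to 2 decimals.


Perplexity formula: PP = 2^H
H = 5.25
PP = 2^5.25
Decompose: 2^5.25 = 2^5 * 2^0.25
2^5 = 32, 2^0.25 ~ 1.1892071
PP ~ 32 * 1.1892071 = 38.0546272
Rounded to 2 decimals: 38.05

38.05


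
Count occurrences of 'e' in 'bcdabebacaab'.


Scanning 'bcdabebacaab' for 'e':
  Position 5: 'e' -> MATCH (count: 1)
Total occurrences of 'e': 1

1


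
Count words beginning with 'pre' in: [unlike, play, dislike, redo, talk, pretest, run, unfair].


Checking each word for prefix 'pre':
  'unlike' -> no (count: 0)
  'play' -> no (count: 0)
  'dislike' -> no (count: 0)
  'redo' -> no (count: 0)
  'talk' -> no (count: 0)
  'pretest' -> YES, starts with 'pre' (count: 1)
  'run' -> no (count: 1)
  'unfair' -> no (count: 1)
Total with prefix 'pre': 1

1


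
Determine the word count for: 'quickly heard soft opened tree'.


Counting words by splitting on spaces:
  Word 1: 'quickly'
  Word 2: 'heard'
  Word 3: 'soft'
  Word 4: 'opened'
  Word 5: 'tree'
Total words: 5

5


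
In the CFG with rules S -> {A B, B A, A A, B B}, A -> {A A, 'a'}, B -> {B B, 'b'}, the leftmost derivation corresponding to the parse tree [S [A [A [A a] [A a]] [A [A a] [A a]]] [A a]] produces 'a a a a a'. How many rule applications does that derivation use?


Every bracketed nonterminal node [X ...] in the tree is produced by exactly one rule application.
Reading the tree off as a leftmost derivation:
  Step 1: S  =>  A A   (applied S -> A A)
  Step 2: A A  =>  A A A   (applied A -> A A)
  Step 3: A A A  =>  A A A A   (applied A -> A A)
  Step 4: A A A A  =>  a A A A   (applied A -> a)
  Step 5: a A A A  =>  a a A A   (applied A -> a)
  Step 6: a a A A  =>  a a A A A   (applied A -> A A)
  Step 7: a a A A A  =>  a a a A A   (applied A -> a)
  Step 8: a a a A A  =>  a a a a A   (applied A -> a)
  Step 9: a a a a A  =>  a a a a a   (applied A -> a)
Final yield: a a a a a
Total rewrite steps: 9

9


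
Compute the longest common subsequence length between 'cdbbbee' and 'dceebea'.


DP table for LCS of 'cdbbbee' and 'dceebea':
       d  c  e  e  b  e  a
    0  0  0  0  0  0  0  0
  c 0  0  1  1  1  1  1  1
  d 0  1  1  1  1  1  1  1
  b 0  1  1  1  1  2  2  2
  b 0  1  1  1  1  2  2  2
  b 0  1  1  1  1  2  2  2
  e 0  1  1  2  2  2  3  3
  e 0  1  1  2  3  3  3  3
LCS: 'cbe'
LCS length = 3

3


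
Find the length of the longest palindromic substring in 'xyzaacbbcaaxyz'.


Scanning 'xyzaacbbcaaxyz' for palindromic substrings.
Substring at positions 3-10: 'aacbbcaa'.
Check: reverse('aacbbcaa') = 'aacbbcaa' -> palindrome confirmed.
Neighbouring characters ('z' / 'x') break symmetry, so it cannot extend further.
No longer palindromic substring exists; longest length = 8

8


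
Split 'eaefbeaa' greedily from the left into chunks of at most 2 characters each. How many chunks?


'eaefbeaa' has 8 characters.
Chunking with max size 2:
  Chunk 1: 'ea' (positions 0-1)
  Chunk 2: 'ef' (positions 2-3)
  Chunk 3: 'be' (positions 4-5)
  Chunk 4: 'aa' (positions 6-7)
Total chunks: ceil(8 / 2) = 4

4


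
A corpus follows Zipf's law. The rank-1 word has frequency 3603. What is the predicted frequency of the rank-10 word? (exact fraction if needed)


Zipf's law: freq(rank) = f1 / rank
f1 = 3603, rank = 10
freq = 3603 / 10
GCD(3603, 10) = 1
Simplified: 3603/10

3603/10


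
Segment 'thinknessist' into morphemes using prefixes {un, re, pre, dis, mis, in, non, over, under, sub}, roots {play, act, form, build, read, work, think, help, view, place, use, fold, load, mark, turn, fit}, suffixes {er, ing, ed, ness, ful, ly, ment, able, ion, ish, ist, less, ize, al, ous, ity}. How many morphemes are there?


Segmenting 'thinknessist' against the inventory:
  'think' -> root (morpheme 1)
  'ness' -> suffix (morpheme 2)
  'ist' -> suffix (morpheme 3)
Total morphemes: 3

3


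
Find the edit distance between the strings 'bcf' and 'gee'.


Building DP table for s1='bcf' (len 3) and s2='gee' (len 3):
       g  e  e
    0  1  2  3
  b 1  1  2  3
  c 2  2  2  3
  f 3  3  3  3
Edit distance = dp[3][3] = 3

3


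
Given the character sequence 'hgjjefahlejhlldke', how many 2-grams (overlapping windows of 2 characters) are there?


String 'hgjjefahlejhlldke' has length L = 17.
Number of overlapping n-grams = L - n + 1
Substituting: 17 - 2 + 1 = 16

16


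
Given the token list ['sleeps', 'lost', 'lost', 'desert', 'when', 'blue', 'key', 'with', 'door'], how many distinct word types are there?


Listing all tokens and tracking unique types:
  Token 1: 'sleeps' -> NEW (unique so far: 1)
  Token 2: 'lost' -> NEW (unique so far: 2)
  Token 3: 'lost' -> duplicate (unique so far: 2)
  Token 4: 'desert' -> NEW (unique so far: 3)
  Token 5: 'when' -> NEW (unique so far: 4)
  Token 6: 'blue' -> NEW (unique so far: 5)
  Token 7: 'key' -> NEW (unique so far: 6)
  Token 8: 'with' -> NEW (unique so far: 7)
  Token 9: 'door' -> NEW (unique so far: 8)
Unique types: ('blue', 'desert', 'door', 'key', 'lost', 'sleeps', 'when', 'with')
Vocabulary size: 8

8


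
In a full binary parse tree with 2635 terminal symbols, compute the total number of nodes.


Leaf nodes (terminals): 2635
Internal nodes = n - 1 = 2635 - 1 = 2634
Total = leaves + internal = 2635 + 2634 = 5269

5269


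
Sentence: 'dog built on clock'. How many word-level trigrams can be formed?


Word trigrams from [4] words:
  Trigram 1: (dog built on)
  Trigram 2: (built on clock)
Total word trigrams: 4 - 2 = 2

2


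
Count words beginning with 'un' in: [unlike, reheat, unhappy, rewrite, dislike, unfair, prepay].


Checking each word for prefix 'un':
  'unlike' -> YES, starts with 'un' (count: 1)
  'reheat' -> no (count: 1)
  'unhappy' -> YES, starts with 'un' (count: 2)
  'rewrite' -> no (count: 2)
  'dislike' -> no (count: 2)
  'unfair' -> YES, starts with 'un' (count: 3)
  'prepay' -> no (count: 3)
Total with prefix 'un': 3

3


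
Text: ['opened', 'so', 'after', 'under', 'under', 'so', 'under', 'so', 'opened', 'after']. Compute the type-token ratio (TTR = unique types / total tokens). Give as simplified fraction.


Tokens: 10
Unique types: ('after', 'opened', 'so', 'under') = 4
TTR = 4/10
Simplify: divide both by 2 -> 2/5
TTR = 2/5

2/5


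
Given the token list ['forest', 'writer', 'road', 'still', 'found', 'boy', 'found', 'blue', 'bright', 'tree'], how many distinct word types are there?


Listing all tokens and tracking unique types:
  Token 1: 'forest' -> NEW (unique so far: 1)
  Token 2: 'writer' -> NEW (unique so far: 2)
  Token 3: 'road' -> NEW (unique so far: 3)
  Token 4: 'still' -> NEW (unique so far: 4)
  Token 5: 'found' -> NEW (unique so far: 5)
  Token 6: 'boy' -> NEW (unique so far: 6)
  Token 7: 'found' -> duplicate (unique so far: 6)
  Token 8: 'blue' -> NEW (unique so far: 7)
  Token 9: 'bright' -> NEW (unique so far: 8)
  Token 10: 'tree' -> NEW (unique so far: 9)
Unique types: ('blue', 'boy', 'bright', 'forest', 'found', 'road', 'still', 'tree', 'writer')
Vocabulary size: 9

9


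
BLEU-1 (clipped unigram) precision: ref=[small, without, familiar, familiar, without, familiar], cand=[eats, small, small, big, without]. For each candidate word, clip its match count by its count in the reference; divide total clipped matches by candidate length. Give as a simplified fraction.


Reference word counts: {'familiar': 3, 'small': 1, 'without': 2}
Checking each candidate word (with clipping):
  'eats' -> not in reference -> no match (matches: 0)
  'small' -> in reference (ref count 1, used 1/1) -> match (matches: 1)
  'small' -> ref count 1 already used up (1/1) -> clipped, no match (matches: 1)
  'big' -> not in reference -> no match (matches: 1)
  'without' -> in reference (ref count 2, used 1/2) -> match (matches: 2)
Clipped matches: 2, Candidate length: 5
Precision = 2/5

2/5


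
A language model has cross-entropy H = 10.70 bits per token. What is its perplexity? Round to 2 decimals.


Perplexity formula: PP = 2^H
H = 10.70
PP = 2^10.70
Decompose: 2^10.70 = 2^10 * 2^0.70
2^10 = 1024, 2^0.70 ~ 1.6245048
PP ~ 1024 * 1.6245048 = 1663.4929152
Rounded to 2 decimals: 1663.49

1663.49


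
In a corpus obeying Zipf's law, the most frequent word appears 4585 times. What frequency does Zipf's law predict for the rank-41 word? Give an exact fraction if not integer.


Zipf's law: freq(rank) = f1 / rank
f1 = 4585, rank = 41
freq = 4585 / 41
GCD(4585, 41) = 1
Simplified: 4585/41

4585/41


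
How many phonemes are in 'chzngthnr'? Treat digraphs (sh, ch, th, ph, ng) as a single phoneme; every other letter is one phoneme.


Parsing 'chzngthnr' greedily, digraphs first:
  'ch' -> digraph (1 consonant phoneme) (phonemes so far: 1)
  'z' -> consonant phoneme (phonemes so far: 2)
  'ng' -> digraph (1 consonant phoneme) (phonemes so far: 3)
  'th' -> digraph (1 consonant phoneme) (phonemes so far: 4)
  'n' -> consonant phoneme (phonemes so far: 5)
  'r' -> consonant phoneme (phonemes so far: 6)
Total phonemes: 6

6


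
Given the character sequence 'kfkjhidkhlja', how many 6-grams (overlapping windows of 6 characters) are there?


String 'kfkjhidkhlja' has length L = 12.
Number of overlapping n-grams = L - n + 1
Substituting: 12 - 6 + 1 = 7

7


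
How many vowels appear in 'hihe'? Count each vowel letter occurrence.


Scanning each character of 'hihe':
  Position 1: 'h' -> consonant (running count: 0)
  Position 2: 'i' -> vowel (running count: 1)
  Position 3: 'h' -> consonant (running count: 1)
  Position 4: 'e' -> vowel (running count: 2)
Total vowels: 2

2


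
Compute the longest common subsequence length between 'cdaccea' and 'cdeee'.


DP table for LCS of 'cdaccea' and 'cdeee':
       c  d  e  e  e
    0  0  0  0  0  0
  c 0  1  1  1  1  1
  d 0  1  2  2  2  2
  a 0  1  2  2  2  2
  c 0  1  2  2  2  2
  c 0  1  2  2  2  2
  e 0  1  2  3  3  3
  a 0  1  2  3  3  3
LCS: 'cde'
LCS length = 3

3


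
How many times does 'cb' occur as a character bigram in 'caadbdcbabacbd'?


Scanning 'caadbdcbabacbd' for bigram 'cb':
  Position 0: 'ca' -> no
  Position 1: 'aa' -> no
  Position 2: 'ad' -> no
  Position 3: 'db' -> no
  Position 4: 'bd' -> no
  Position 5: 'dc' -> no
  Position 6: 'cb' -> MATCH
  Position 7: 'ba' -> no
  Position 8: 'ab' -> no
  Position 9: 'ba' -> no
  Position 10: 'ac' -> no
  Position 11: 'cb' -> MATCH
  Position 12: 'bd' -> no
Total matches: 2

2


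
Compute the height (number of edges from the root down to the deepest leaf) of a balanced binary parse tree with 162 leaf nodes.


In a balanced binary tree with n leaves the deepest leaf is ceil(log2(n)) edges below the root.
log2(162) = 7.3399
ceil(7.3399) = 8
height (edges) = 8

8


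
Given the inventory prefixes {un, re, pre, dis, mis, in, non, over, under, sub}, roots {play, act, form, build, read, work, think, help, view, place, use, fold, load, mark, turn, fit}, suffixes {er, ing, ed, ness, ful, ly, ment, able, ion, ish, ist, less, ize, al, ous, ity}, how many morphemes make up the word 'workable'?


Segmenting 'workable' against the inventory:
  'work' -> root (morpheme 1)
  'able' -> suffix (morpheme 2)
Total morphemes: 2

2


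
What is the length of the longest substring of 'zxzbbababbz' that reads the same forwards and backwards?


Scanning 'zxzbbababbz' for palindromic substrings.
Substring at positions 2-10: 'zbbababbz'.
Check: reverse('zbbababbz') = 'zbbababbz' -> palindrome confirmed.
Neighbouring characters ('x' / '-') break symmetry, so it cannot extend further.
No longer palindromic substring exists; longest length = 9

9


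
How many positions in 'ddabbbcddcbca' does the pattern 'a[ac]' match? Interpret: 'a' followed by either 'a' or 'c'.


Pattern: a[ac] means 'a' followed by either 'a' or 'c'.
Scanning 'ddabbbcddcbca' position-by-position:
  Pos 0: window 'dd' -> no
  Pos 1: window 'da' -> no
  Pos 2: window 'ab' -> no
  Pos 3: window 'bb' -> no
  Pos 4: window 'bb' -> no
  Pos 5: window 'bc' -> no
  Pos 6: window 'cd' -> no
  Pos 7: window 'dd' -> no
  Pos 8: window 'dc' -> no
  Pos 9: window 'cb' -> no
  Pos 10: window 'bc' -> no
  Pos 11: window 'ca' -> no
  Pos 12: window 'a' -> no
Total matches: 0

0


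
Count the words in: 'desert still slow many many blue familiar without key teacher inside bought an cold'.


Counting words by splitting on spaces:
  Word 1: 'desert'
  Word 2: 'still'
  Word 3: 'slow'
  Word 4: 'many'
  Word 5: 'many'
  Word 6: 'blue'
  Word 7: 'familiar'
  Word 8: 'without'
  Word 9: 'key'
  Word 10: 'teacher'
  Word 11: 'inside'
  Word 12: 'bought'
  Word 13: 'an'
  Word 14: 'cold'
Total words: 14

14


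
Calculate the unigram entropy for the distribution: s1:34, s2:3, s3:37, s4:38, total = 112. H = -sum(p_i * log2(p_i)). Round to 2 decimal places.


Computing entropy H = -sum(p_i * log2(p_i)):
  s1: p = 34/112 = 0.3036, -p*log2(p) = 0.5221
  s2: p = 3/112 = 0.0268, -p*log2(p) = 0.1399
  s3: p = 37/112 = 0.3304, -p*log2(p) = 0.5279
  s4: p = 38/112 = 0.3393, -p*log2(p) = 0.5291
H = sum of terms = 1.7190
Rounded to 2 decimals: 1.72

1.72


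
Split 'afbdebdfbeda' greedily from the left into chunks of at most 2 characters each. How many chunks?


'afbdebdfbeda' has 12 characters.
Chunking with max size 2:
  Chunk 1: 'af' (positions 0-1)
  Chunk 2: 'bd' (positions 2-3)
  Chunk 3: 'eb' (positions 4-5)
  Chunk 4: 'df' (positions 6-7)
  Chunk 5: 'be' (positions 8-9)
  Chunk 6: 'da' (positions 10-11)
Total chunks: ceil(12 / 2) = 6

6


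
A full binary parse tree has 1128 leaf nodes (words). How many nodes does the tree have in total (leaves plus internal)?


Leaf nodes (terminals): 1128
Internal nodes = n - 1 = 1128 - 1 = 1127
Total = leaves + internal = 1128 + 1127 = 2255

2255


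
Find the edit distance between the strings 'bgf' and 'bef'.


Building DP table for s1='bgf' (len 3) and s2='bef' (len 3):
       b  e  f
    0  1  2  3
  b 1  0  1  2
  g 2  1  1  2
  f 3  2  2  1
Edit distance = dp[3][3] = 1

1


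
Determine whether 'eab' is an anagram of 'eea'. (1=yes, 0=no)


Sort characters of 'eab': 'abe'
Sort characters of 'eea': 'aee'
Sorted forms differ -> they are NOT anagrams
Result: 0

0


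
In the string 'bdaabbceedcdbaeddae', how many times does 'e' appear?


Scanning 'bdaabbceedcdbaeddae' for 'e':
  Position 7: 'e' -> MATCH (count: 1)
  Position 8: 'e' -> MATCH (count: 2)
  Position 14: 'e' -> MATCH (count: 3)
  Position 18: 'e' -> MATCH (count: 4)
Total occurrences of 'e': 4

4


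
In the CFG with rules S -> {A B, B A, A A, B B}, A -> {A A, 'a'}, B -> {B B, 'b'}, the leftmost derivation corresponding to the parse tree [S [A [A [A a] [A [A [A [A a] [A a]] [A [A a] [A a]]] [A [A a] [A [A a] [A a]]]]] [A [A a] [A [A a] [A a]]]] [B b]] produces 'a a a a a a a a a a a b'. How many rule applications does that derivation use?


Every bracketed nonterminal node [X ...] in the tree is produced by exactly one rule application.
Reading the tree off as a leftmost derivation:
  Step 1: S  =>  A B   (applied S -> A B)
  Step 2: A B  =>  A A B   (applied A -> A A)
  Step 3: A A B  =>  A A A B   (applied A -> A A)
  Step 4: A A A B  =>  a A A B   (applied A -> a)
  Step 5: a A A B  =>  a A A A B   (applied A -> A A)
  Step 6: a A A A B  =>  a A A A A B   (applied A -> A A)
  Step 7: a A A A A B  =>  a A A A A A B   (applied A -> A A)
  Step 8: a A A A A A B  =>  a a A A A A B   (applied A -> a)
  Step 9: a a A A A A B  =>  a a a A A A B   (applied A -> a)
  Step 10: a a a A A A B  =>  a a a A A A A B   (applied A -> A A)
  Step 11: a a a A A A A B  =>  a a a a A A A B   (applied A -> a)
  Step 12: a a a a A A A B  =>  a a a a a A A B   (applied A -> a)
  Step 13: a a a a a A A B  =>  a a a a a A A A B   (applied A -> A A)
  Step 14: a a a a a A A A B  =>  a a a a a a A A B   (applied A -> a)
  Step 15: a a a a a a A A B  =>  a a a a a a A A A B   (applied A -> A A)
  Step 16: a a a a a a A A A B  =>  a a a a a a a A A B   (applied A -> a)
  Step 17: a a a a a a a A A B  =>  a a a a a a a a A B   (applied A -> a)
  Step 18: a a a a a a a a A B  =>  a a a a a a a a A A B   (applied A -> A A)
  Step 19: a a a a a a a a A A B  =>  a a a a a a a a a A B   (applied A -> a)
  Step 20: a a a a a a a a a A B  =>  a a a a a a a a a A A B   (applied A -> A A)
  Step 21: a a a a a a a a a A A B  =>  a a a a a a a a a a A B   (applied A -> a)
  Step 22: a a a a a a a a a a A B  =>  a a a a a a a a a a a B   (applied A -> a)
  Step 23: a a a a a a a a a a a B  =>  a a a a a a a a a a a b   (applied B -> b)
Final yield: a a a a a a a a a a a b
Total rewrite steps: 23

23


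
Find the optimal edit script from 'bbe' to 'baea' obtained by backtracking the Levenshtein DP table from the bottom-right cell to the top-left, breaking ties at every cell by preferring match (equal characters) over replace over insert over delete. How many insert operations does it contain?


Edit distance = 2. Backtracking from cell (3, 4) with preference match > replace > insert > delete,
then listing the resulting alignment 'bbe' -> 'baea' left to right:
  Step 1: keep 'b'
  Step 2: replace b->a
  Step 3: keep 'e'
  Step 4: insert 'a' [insertion #1]
Total insertions: 1

1


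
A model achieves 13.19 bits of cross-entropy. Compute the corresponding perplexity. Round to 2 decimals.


Perplexity formula: PP = 2^H
H = 13.19
PP = 2^13.19
Decompose: 2^13.19 = 2^13 * 2^0.19
2^13 = 8192, 2^0.19 ~ 1.1407637
PP ~ 8192 * 1.1407637 = 9345.1362304
Rounded to 2 decimals: 9345.14

9345.14


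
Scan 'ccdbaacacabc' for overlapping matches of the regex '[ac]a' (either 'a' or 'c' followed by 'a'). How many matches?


Pattern: [ac]a means either 'a' or 'c' followed by 'a'.
Scanning 'ccdbaacacabc' position-by-position:
  Pos 0: window 'cc' -> no
  Pos 1: window 'cd' -> no
  Pos 2: window 'db' -> no
  Pos 3: window 'ba' -> no
  Pos 4: window 'aa' -> MATCH
  Pos 5: window 'ac' -> no
  Pos 6: window 'ca' -> MATCH
  Pos 7: window 'ac' -> no
  Pos 8: window 'ca' -> MATCH
  Pos 9: window 'ab' -> no
  Pos 10: window 'bc' -> no
  Pos 11: window 'c' -> no
Total matches: 3

3


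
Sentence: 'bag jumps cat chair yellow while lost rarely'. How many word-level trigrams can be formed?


Word trigrams from [8] words:
  Trigram 1: (bag jumps cat)
  Trigram 2: (jumps cat chair)
  Trigram 3: (cat chair yellow)
  Trigram 4: (chair yellow while)
  Trigram 5: (yellow while lost)
  Trigram 6: (while lost rarely)
Total word trigrams: 8 - 2 = 6

6


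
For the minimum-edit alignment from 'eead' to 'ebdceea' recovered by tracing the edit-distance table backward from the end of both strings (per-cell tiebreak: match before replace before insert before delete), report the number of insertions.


Edit distance = 5. Backtracking from cell (4, 7) with preference match > replace > insert > delete,
then listing the resulting alignment 'eead' -> 'ebdceea' left to right:
  Step 1: keep 'e'
  Step 2: insert 'b' [insertion #1]
  Step 3: insert 'd' [insertion #2]
  Step 4: insert 'c' [insertion #3]
  Step 5: keep 'e'
  Step 6: replace a->e
  Step 7: replace d->a
Total insertions: 3

3


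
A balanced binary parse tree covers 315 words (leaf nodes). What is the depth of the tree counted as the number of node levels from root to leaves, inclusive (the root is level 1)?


In a balanced binary tree with n leaves the deepest leaf is ceil(log2(n)) edges below the root,
so counting node levels inclusive of root and leaves gives ceil(log2(n)) + 1 levels.
log2(315) = 8.2992
ceil(8.2992) = 9
levels = 9 + 1 = 10

10


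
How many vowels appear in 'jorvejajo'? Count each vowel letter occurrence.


Scanning each character of 'jorvejajo':
  Position 1: 'j' -> consonant (running count: 0)
  Position 2: 'o' -> vowel (running count: 1)
  Position 3: 'r' -> consonant (running count: 1)
  Position 4: 'v' -> consonant (running count: 1)
  Position 5: 'e' -> vowel (running count: 2)
  Position 6: 'j' -> consonant (running count: 2)
  Position 7: 'a' -> vowel (running count: 3)
  Position 8: 'j' -> consonant (running count: 3)
  Position 9: 'o' -> vowel (running count: 4)
Total vowels: 4

4


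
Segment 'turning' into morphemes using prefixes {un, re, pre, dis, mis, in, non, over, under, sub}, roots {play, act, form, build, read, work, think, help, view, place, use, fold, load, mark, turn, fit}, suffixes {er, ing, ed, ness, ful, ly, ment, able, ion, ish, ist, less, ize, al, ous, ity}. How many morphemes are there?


Segmenting 'turning' against the inventory:
  'turn' -> root (morpheme 1)
  'ing' -> suffix (morpheme 2)
Total morphemes: 2

2


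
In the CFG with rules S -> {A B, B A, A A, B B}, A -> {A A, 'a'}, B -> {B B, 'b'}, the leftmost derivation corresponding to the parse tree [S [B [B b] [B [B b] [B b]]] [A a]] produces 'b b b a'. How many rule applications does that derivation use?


Every bracketed nonterminal node [X ...] in the tree is produced by exactly one rule application.
Reading the tree off as a leftmost derivation:
  Step 1: S  =>  B A   (applied S -> B A)
  Step 2: B A  =>  B B A   (applied B -> B B)
  Step 3: B B A  =>  b B A   (applied B -> b)
  Step 4: b B A  =>  b B B A   (applied B -> B B)
  Step 5: b B B A  =>  b b B A   (applied B -> b)
  Step 6: b b B A  =>  b b b A   (applied B -> b)
  Step 7: b b b A  =>  b b b a   (applied A -> a)
Final yield: b b b a
Total rewrite steps: 7

7


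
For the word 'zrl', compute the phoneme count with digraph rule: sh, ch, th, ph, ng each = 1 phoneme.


Parsing 'zrl' greedily, digraphs first:
  'z' -> consonant phoneme (phonemes so far: 1)
  'r' -> consonant phoneme (phonemes so far: 2)
  'l' -> consonant phoneme (phonemes so far: 3)
Total phonemes: 3

3


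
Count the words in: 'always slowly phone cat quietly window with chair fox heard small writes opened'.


Counting words by splitting on spaces:
  Word 1: 'always'
  Word 2: 'slowly'
  Word 3: 'phone'
  Word 4: 'cat'
  Word 5: 'quietly'
  Word 6: 'window'
  Word 7: 'with'
  Word 8: 'chair'
  Word 9: 'fox'
  Word 10: 'heard'
  Word 11: 'small'
  Word 12: 'writes'
  Word 13: 'opened'
Total words: 13

13


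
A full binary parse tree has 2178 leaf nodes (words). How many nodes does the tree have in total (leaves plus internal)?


Leaf nodes (terminals): 2178
Internal nodes = n - 1 = 2178 - 1 = 2177
Total = leaves + internal = 2178 + 2177 = 4355

4355
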